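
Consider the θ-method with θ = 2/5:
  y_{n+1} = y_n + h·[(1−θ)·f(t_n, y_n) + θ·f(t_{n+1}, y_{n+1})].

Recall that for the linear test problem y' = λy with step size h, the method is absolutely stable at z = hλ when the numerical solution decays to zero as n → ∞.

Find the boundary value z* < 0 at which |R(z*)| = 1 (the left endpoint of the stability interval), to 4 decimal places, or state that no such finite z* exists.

On y'=λy, z=hλ:
  y_{n+1} = y_n + z·[3/5·y_n + 2/5·y_{n+1}] ⇒ (1 − 2/5z)y_{n+1} = (1 + 3/5z)y_n
  so R(z) = (1 + 3/5z)/(1 − 2/5z).

Find x<0 with |R(x)|<1.
x=-0.5: |R|=0.5833
R=−1: 1+3/5x = −1+2/5x ⇒ -1/5x=2 ⇒ x=2/(-1/5)=-10.0000
Confirm numerically:
  x=-7.979: |R|=0.90357 <1
  x=-7.353: |R|=0.86568 <1
  x=-6.865: |R|=0.83262 <1
  x=-5.009: |R|=0.66767 <1
  x=-10.460: |R|=1.01775 >1
  x=-10.433: |R|=1.01674 >1
  x=-10.130: |R|=1.00515 >1
So |R|<1 on (-10.0000, 0).

z* = -10.0000.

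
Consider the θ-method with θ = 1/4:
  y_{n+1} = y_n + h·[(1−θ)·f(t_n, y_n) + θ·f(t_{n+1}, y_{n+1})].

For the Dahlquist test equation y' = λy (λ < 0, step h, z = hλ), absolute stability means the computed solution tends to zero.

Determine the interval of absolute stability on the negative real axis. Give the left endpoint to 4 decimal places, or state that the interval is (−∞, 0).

With y'=λy (z=hλ):
  y_{n+1} = y_n + z·[3/4·y_n + 1/4·y_{n+1}] ⇒ (1 − 1/4z)y_{n+1} = (1 + 3/4z)y_n
  ⇒ R(z) = (1 + 3/4z)/(1 − 1/4z).

Solve |R(x)|<1 on ℝ⁻.
x=-1.42: |R|=0.0480
R=−1: 1+3/4x = −1+1/4x ⇒ -1/2x=2 ⇒ x=2/(-1/2)=-4.0000
Confirm numerically:
  x=-2.716: |R|=0.61763 <1
  x=-2.612: |R|=0.58016 <1
  x=-2.544: |R|=0.55501 <1
  x=-4.351: |R|=1.08406 >1
  x=-4.115: |R|=1.02834 >1
  x=-4.063: |R|=1.01563 >1
So |R|<1 on (-4.0000, 0).

z∈(-4.0000,0).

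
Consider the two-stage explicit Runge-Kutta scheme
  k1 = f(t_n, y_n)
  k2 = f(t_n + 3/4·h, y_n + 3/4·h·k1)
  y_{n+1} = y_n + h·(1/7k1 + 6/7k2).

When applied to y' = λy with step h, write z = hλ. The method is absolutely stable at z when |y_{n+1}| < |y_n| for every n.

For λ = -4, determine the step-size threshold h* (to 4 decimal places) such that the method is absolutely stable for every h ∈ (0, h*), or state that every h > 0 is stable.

Set f=λy, z=hλ:
  k1=λy_n ⇒ h·k1=z·y_n;  k2=λ(1+3/4z)y_n ⇒ h·k2=z(1+3/4z)y_n
  y_{n+1}/y_n = 1 + 1/7z + 6/7z(1+3/4z) = 1 + z + 9/14z²
  so R(z) = 1 + z + 9/14z².

Boundary: |R(x)|=1, x<0.
x=-1.06: |R|=0.6623
R=1: x+9/14x²=0 ⇒ x=−14/9=-1.5556; min R=1−1/(4·9/14)=0.6111>−1
Confirm numerically:
  x=-1.016: |R|=0.64759 <1
  x=-0.911: |R|=0.62252 <1
  x=-0.867: |R|=0.61623 <1
  x=-0.854: |R|=0.61485 <1
  x=-2.105: |R|=1.74352 >1
  x=-1.722: |R|=1.18425 >1
Interval (-1.5556, 0).

(-1.5556,0); λ=-4 ⇒ h* = (14/9)/4 = 0.3889.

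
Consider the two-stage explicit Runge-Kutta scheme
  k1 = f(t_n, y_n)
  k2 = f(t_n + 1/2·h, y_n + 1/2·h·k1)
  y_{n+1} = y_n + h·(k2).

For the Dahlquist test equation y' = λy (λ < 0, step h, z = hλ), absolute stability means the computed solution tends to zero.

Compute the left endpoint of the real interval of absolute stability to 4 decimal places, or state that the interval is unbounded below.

z* = -2.0000.

Set f=λy, z=hλ:
  k1=λy_n ⇒ h·k1=z·y_n;  k2=λ(1+1/2z)y_n ⇒ h·k2=z(1+1/2z)y_n
  y_{n+1}/y_n = 1 + z(1+1/2z) = 1 + z + 1/2z²
  so R(z) = 1 + z + 1/2z².

Solve |R(x)|<1 on ℝ⁻.
x=-1.35: |R|=0.5613
R=1: x+1/2x²=0 ⇒ x=−2=-2.0000; min R=1−1/(4·1/2)=0.5000>−1
Confirm numerically:
  x=-1.935: |R|=0.93711 <1
  x=-1.829: |R|=0.84362 <1
  x=-1.638: |R|=0.70352 <1
  x=-1.128: |R|=0.50819 <1
  x=-2.314: |R|=1.36330 >1
  x=-2.279: |R|=1.31792 >1
  x=-2.083: |R|=1.08644 >1
Interval (-2.0000, 0).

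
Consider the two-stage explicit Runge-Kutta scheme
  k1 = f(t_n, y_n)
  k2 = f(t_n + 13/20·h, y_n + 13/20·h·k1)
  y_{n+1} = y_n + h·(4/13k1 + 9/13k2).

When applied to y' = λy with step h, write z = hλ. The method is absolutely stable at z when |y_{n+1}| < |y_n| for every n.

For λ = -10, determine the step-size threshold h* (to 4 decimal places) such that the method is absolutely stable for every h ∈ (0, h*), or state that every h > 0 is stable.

(-2.2222,0); λ=-10 ⇒ h* = (20/9)/10 = 0.2222.

On y'=λy, z=hλ:
  k1=λy_n ⇒ h·k1=z·y_n;  k2=λ(1+13/20z)y_n ⇒ h·k2=z(1+13/20z)y_n
  y_{n+1}/y_n = 1 + 4/13z + 9/13z(1+13/20z) = 1 + z + 9/20z²
  Hence R(z) = 1 + z + 9/20z².

Find x<0 with |R(x)|<1.
x=-0.74: |R|=0.5064
R=1: x+9/20x²=0 ⇒ x=−20/9=-2.2222; min R=1−1/(4·9/20)=0.4444>−1
Confirm numerically:
  x=-1.971: |R|=0.77718 <1
  x=-1.698: |R|=0.59944 <1
  x=-1.524: |R|=0.52116 <1
  x=-1.223: |R|=0.45008 <1
  x=-2.547: |R|=1.37224 >1
  x=-2.255: |R|=1.03326 >1
Interval (-2.2222, 0).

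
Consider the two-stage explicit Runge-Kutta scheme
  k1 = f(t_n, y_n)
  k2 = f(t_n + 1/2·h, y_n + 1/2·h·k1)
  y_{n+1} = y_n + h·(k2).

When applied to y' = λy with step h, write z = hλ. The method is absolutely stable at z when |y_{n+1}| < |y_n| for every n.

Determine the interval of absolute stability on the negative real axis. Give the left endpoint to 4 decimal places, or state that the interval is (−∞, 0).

Test eqn y'=λy, z=hλ:
  k1=λy_n ⇒ h·k1=z·y_n;  k2=λ(1+1/2z)y_n ⇒ h·k2=z(1+1/2z)y_n
  y_{n+1}/y_n = 1 + z(1+1/2z) = 1 + z + 1/2z²
  R(z) = 1 + z + 1/2z².

Find x<0 with |R(x)|<1.
x=-0.96: |R|=0.5008
R=1: x+1/2x²=0 ⇒ x=−2=-2.0000; min R=1−1/(4·1/2)=0.5000>−1
Confirm numerically:
  x=-1.701: |R|=0.74570 <1
  x=-1.602: |R|=0.68120 <1
  x=-1.291: |R|=0.54234 <1
  x=-0.810: |R|=0.51805 <1
  x=-2.489: |R|=1.60856 >1
  x=-2.388: |R|=1.46327 >1
  x=-2.098: |R|=1.10280 >1
Stable set (-2.0000, 0).

(-2.0000, 0).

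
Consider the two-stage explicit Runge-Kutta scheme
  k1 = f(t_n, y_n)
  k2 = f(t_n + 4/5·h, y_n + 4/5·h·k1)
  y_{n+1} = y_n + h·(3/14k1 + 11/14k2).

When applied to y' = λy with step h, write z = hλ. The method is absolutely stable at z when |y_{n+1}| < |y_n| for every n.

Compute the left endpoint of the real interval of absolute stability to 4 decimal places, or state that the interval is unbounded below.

left endpoint -1.5909.

Test eqn y'=λy, z=hλ:
  k1=λy_n ⇒ h·k1=z·y_n;  k2=λ(1+4/5z)y_n ⇒ h·k2=z(1+4/5z)y_n
  y_{n+1}/y_n = 1 + 3/14z + 11/14z(1+4/5z) = 1 + z + 22/35z²
  so R(z) = 1 + z + 22/35z².

Find x<0 with |R(x)|<1.
x=-0.62: |R|=0.6216
R=1: x+22/35x²=0 ⇒ x=−35/22=-1.5909; min R=1−1/(4·22/35)=0.6023>−1
Confirm numerically:
  x=-1.193: |R|=0.70161 <1
  x=-1.040: |R|=0.63986 <1
  x=-0.835: |R|=0.60326 <1
  x=-1.922: |R|=1.40000 >1
  x=-1.885: |R|=1.34846 >1
Stable set (-1.5909, 0).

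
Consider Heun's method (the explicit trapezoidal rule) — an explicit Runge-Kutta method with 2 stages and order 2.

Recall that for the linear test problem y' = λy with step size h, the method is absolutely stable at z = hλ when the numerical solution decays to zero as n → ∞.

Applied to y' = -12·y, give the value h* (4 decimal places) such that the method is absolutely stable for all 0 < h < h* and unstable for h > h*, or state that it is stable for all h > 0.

Set f=λy, z=hλ:
  order 2, 2-stage ⇒ R(z)=1+z+z^2/2
  (e.g. R(-1.07)=0.50245, |R|=0.50245)

Need |R(x)|<1, x<0.
x=-1.07: |R|=0.5025
|R(-1.77)|=0.7964 |R(-1.57)|=0.6624 |R(-1.49)|=0.6200
Bisect:
  x_lo=-2.4486 |R|=1.5492  x_hi=-0.0808 |R|=0.9224
  mid=-1.26470 |R|=0.53503 →hi
  mid=-1.85663 |R|=0.86691 →hi
  mid=-2.15260 |R|=1.16424 →lo
  mid=-2.00461 |R|=1.00462 →lo
  mid=-1.93062 |R|=0.93303 →hi
  mid=-1.96762 |R|=0.96814 →hi
  mid=-1.98612 |R|=0.98621 →hi
  mid=-1.99537 |R|=0.99538 →hi
  ...
  [-2.00013,-1.99999] ⇒ x*=-2.0000
Interval (-2.0000, 0).

(-2.0000,0); λ=-12 ⇒ h* = 0.1667.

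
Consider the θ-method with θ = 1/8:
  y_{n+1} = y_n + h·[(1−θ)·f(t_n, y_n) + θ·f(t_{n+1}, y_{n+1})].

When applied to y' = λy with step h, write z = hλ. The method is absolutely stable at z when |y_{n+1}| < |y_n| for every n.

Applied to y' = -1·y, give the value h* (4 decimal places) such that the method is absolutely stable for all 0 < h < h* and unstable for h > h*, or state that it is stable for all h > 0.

Set f=λy, z=hλ:
  y_{n+1} = y_n + z·[7/8·y_n + 1/8·y_{n+1}] ⇒ (1 − 1/8z)y_{n+1} = (1 + 7/8z)y_n
  so R(z) = (1 + 7/8z)/(1 − 1/8z).

Find x<0 with |R(x)|<1.
x=-0.52: |R|=0.5117
R=−1: 1+7/8x = −1+1/8x ⇒ -3/4x=2 ⇒ x=2/(-3/4)=-2.6667
Confirm numerically:
  x=-2.497: |R|=0.90302 <1
  x=-1.942: |R|=0.56266 <1
  x=-1.471: |R|=0.24253 <1
  x=-1.325: |R|=0.13673 <1
  x=-3.203: |R|=1.28724 >1
  x=-3.188: |R|=1.27959 >1
Interval (-2.6667, 0).

(-2.6667,0); λ=-1 ⇒ h* = (8/3)/1 = 2.6667.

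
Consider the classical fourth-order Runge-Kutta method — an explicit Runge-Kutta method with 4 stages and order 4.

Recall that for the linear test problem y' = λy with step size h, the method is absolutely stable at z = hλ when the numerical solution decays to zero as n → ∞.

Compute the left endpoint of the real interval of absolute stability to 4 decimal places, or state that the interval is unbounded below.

left endpoint -2.7853.

Set f=λy, z=hλ:
  order 4, 4-stage ⇒ R(z)=1+z+z^2/2+z^3/6+z^4/24
  (e.g. R(-1.56)=0.27083, |R|=0.27083)

Solve |R(x)|<1 on ℝ⁻.
x=-1.56: |R|=0.2708
|R(-3.17)|=1.7528 |R(-2.03)|=0.3438 |R(-0.82)|=0.4431
Bisect:
  x_lo=-3.2195 |R|=1.8778  x_hi=-0.0912 |R|=0.9129
  mid=-1.65533 |R|=0.27161 →hi
  mid=-2.43741 |R|=0.59027 →hi
  mid=-2.82845 |R|=1.06703 →lo
  mid=-2.63293 |R|=0.79355 →hi
  mid=-2.73069 |R|=0.92074 →hi
  mid=-2.77957 |R|=0.99140 →hi
  mid=-2.80401 |R|=1.02858 →lo
  mid=-2.79179 |R|=1.00983 →lo
  mid=-2.78568 |R|=1.00058 →lo
  ...
  [-2.78529,-2.78510] ⇒ x*=-2.7853
So |R|<1 on (-2.7853, 0).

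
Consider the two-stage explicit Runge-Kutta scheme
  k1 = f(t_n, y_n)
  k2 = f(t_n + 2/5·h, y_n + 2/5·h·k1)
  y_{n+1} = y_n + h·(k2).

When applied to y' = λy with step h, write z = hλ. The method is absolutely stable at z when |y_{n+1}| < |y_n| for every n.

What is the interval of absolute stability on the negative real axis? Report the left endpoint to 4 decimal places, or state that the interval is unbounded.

Test eqn y'=λy, z=hλ:
  k1=λy_n ⇒ h·k1=z·y_n;  k2=λ(1+2/5z)y_n ⇒ h·k2=z(1+2/5z)y_n
  y_{n+1}/y_n = 1 + z(1+2/5z) = 1 + z + 2/5z²
  R(z) = 1 + z + 2/5z².

Find x<0 with |R(x)|<1.
x=-1.59: |R|=0.4212
R=1: x+2/5x²=0 ⇒ x=−5/2=-2.5000; min R=1−1/(4·2/5)=0.3750>−1
Confirm numerically:
  x=-2.312: |R|=0.82614 <1
  x=-2.054: |R|=0.63357 <1
  x=-1.502: |R|=0.40040 <1
  x=-2.895: |R|=1.45741 >1
  x=-2.552: |R|=1.05308 >1
So |R|<1 on (-2.5000, 0).

(-2.5000, 0).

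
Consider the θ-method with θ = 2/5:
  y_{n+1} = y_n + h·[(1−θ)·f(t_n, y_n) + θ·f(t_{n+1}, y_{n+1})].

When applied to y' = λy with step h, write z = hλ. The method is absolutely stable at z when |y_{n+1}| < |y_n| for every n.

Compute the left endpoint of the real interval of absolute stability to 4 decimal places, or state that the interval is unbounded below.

z* = -10.0000.

With y'=λy (z=hλ):
  y_{n+1} = y_n + z·[3/5·y_n + 2/5·y_{n+1}] ⇒ (1 − 2/5z)y_{n+1} = (1 + 3/5z)y_n
  so R(z) = (1 + 3/5z)/(1 − 2/5z).

Need |R(x)|<1, x<0.
x=-1.3: |R|=0.1447
R=−1: 1+3/5x = −1+2/5x ⇒ -1/5x=2 ⇒ x=2/(-1/5)=-10.0000
Confirm numerically:
  x=-9.282: |R|=0.96953 <1
  x=-8.698: |R|=0.94186 <1
  x=-8.061: |R|=0.90820 <1
  x=-6.595: |R|=0.81281 <1
  x=-10.414: |R|=1.01603 >1
  x=-10.328: |R|=1.01278 >1
  x=-10.031: |R|=1.00124 >1
Stable set (-10.0000, 0).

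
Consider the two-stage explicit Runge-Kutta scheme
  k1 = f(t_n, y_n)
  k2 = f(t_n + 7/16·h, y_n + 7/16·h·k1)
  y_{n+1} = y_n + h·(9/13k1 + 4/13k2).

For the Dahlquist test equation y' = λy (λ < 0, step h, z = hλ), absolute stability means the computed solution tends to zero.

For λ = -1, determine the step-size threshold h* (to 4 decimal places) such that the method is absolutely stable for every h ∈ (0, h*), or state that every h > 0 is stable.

(-7.4286,0); λ=-1 ⇒ h* = (52/7)/1 = 7.4286.

Set f=λy, z=hλ:
  k1=λy_n ⇒ h·k1=z·y_n;  k2=λ(1+7/16z)y_n ⇒ h·k2=z(1+7/16z)y_n
  y_{n+1}/y_n = 1 + 9/13z + 4/13z(1+7/16z) = 1 + z + 7/52z²
  R(z) = 1 + z + 7/52z².

Need |R(x)|<1, x<0.
x=-0.8: |R|=0.2862
R=1: x+7/52x²=0 ⇒ x=−52/7=-7.4286; min R=1−1/(4·7/52)=-0.8571>−1
Confirm numerically:
  x=-6.177: |R|=0.04071 <1
  x=-5.712: |R|=0.31991 <1
  x=-4.507: |R|=0.77255 <1
  x=-3.825: |R|=0.85549 <1
  x=-8.027: |R|=1.64664 >1
  x=-7.930: |R|=1.53527 >1
  x=-7.579: |R|=1.15347 >1
Stable set (-7.4286, 0).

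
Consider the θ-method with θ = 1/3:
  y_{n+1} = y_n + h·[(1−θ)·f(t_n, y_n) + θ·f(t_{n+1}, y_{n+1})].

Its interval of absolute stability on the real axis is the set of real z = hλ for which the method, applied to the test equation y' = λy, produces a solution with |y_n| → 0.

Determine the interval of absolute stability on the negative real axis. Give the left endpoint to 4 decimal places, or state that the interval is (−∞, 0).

z∈(-6.0000,0).

Set f=λy, z=hλ:
  y_{n+1} = y_n + z·[2/3·y_n + 1/3·y_{n+1}] ⇒ (1 − 1/3z)y_{n+1} = (1 + 2/3z)y_n
  so R(z) = (1 + 2/3z)/(1 − 1/3z).

Find x<0 with |R(x)|<1.
x=-0.55: |R|=0.5352
R=−1: 1+2/3x = −1+1/3x ⇒ -1/3x=2 ⇒ x=2/(-1/3)=-6.0000
Confirm numerically:
  x=-3.349: |R|=0.58245 <1
  x=-2.949: |R|=0.48714 <1
  x=-2.932: |R|=0.48281 <1
  x=-6.534: |R|=1.05601 >1
  x=-6.427: |R|=1.04530 >1
  x=-6.370: |R|=1.03949 >1
Stable set (-6.0000, 0).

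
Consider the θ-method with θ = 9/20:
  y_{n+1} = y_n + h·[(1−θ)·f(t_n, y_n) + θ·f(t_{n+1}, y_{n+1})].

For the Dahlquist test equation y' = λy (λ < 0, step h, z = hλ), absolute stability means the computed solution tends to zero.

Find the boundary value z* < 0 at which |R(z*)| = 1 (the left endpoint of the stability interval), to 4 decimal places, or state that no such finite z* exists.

Set f=λy, z=hλ:
  y_{n+1} = y_n + z·[11/20·y_n + 9/20·y_{n+1}] ⇒ (1 − 9/20z)y_{n+1} = (1 + 11/20z)y_n
  R(z) = (1 + 11/20z)/(1 − 9/20z).

Find x<0 with |R(x)|<1.
x=-1.15: |R|=0.2422
R=−1: 1+11/20x = −1+9/20x ⇒ -1/10x=2 ⇒ x=2/(-1/10)=-20.0000
Confirm numerically:
  x=-12.424: |R|=0.88505 <1
  x=-12.155: |R|=0.87874 <1
  x=-8.886: |R|=0.77766 <1
  x=-20.538: |R|=1.00525 >1
  x=-20.300: |R|=1.00296 >1
So |R|<1 on (-20.0000, 0).

z* = -20.0000.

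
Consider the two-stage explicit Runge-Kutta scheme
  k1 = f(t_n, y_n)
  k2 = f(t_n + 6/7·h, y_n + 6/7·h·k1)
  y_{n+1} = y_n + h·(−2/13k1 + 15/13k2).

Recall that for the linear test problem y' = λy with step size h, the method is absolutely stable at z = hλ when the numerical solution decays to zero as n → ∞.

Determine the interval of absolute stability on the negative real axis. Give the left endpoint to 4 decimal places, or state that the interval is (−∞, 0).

(-1.0111, 0).

With y'=λy (z=hλ):
  k1=λy_n ⇒ h·k1=z·y_n;  k2=λ(1+6/7z)y_n ⇒ h·k2=z(1+6/7z)y_n
  y_{n+1}/y_n = 1 − 2/13z + 15/13z(1+6/7z) = 1 + z + 90/91z²
  Hence R(z) = 1 + z + 90/91z².

Find x<0 with |R(x)|<1.
x=-1.27: |R|=1.3252
R=1: x+90/91x²=0 ⇒ x=−91/90=-1.0111; min R=1−1/(4·90/91)=0.7472>−1
Confirm numerically:
  x=-0.961: |R|=0.95237 <1
  x=-0.915: |R|=0.91302 <1
  x=-0.816: |R|=0.84254 <1
  x=-0.809: |R|=0.83829 <1
  x=-1.471: |R|=1.66906 >1
  x=-1.170: |R|=1.18386 >1
So |R|<1 on (-1.0111, 0).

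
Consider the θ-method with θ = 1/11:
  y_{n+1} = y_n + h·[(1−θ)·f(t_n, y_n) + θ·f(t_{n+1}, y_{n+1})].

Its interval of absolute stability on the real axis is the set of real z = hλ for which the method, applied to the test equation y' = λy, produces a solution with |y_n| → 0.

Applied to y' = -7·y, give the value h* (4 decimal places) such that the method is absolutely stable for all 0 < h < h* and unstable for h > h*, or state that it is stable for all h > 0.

With y'=λy (z=hλ):
  y_{n+1} = y_n + z·[10/11·y_n + 1/11·y_{n+1}] ⇒ (1 − 1/11z)y_{n+1} = (1 + 10/11z)y_n
  R(z) = (1 + 10/11z)/(1 − 1/11z).

Boundary: |R(x)|=1, x<0.
x=-0.97: |R|=0.1086
R=−1: 1+10/11x = −1+1/11x ⇒ -9/11x=2 ⇒ x=2/(-9/11)=-2.4444
Confirm numerically:
  x=-2.104: |R|=0.76618 <1
  x=-1.571: |R|=0.37467 <1
  x=-1.387: |R|=0.23169 <1
  x=-1.158: |R|=0.04771 <1
  x=-3.000: |R|=1.35714 >1
  x=-2.882: |R|=1.28368 >1
  x=-2.646: |R|=1.13293 >1
Interval (-2.4444, 0).

(-2.4444,0); λ=-7 ⇒ h* = (22/9)/7 = 0.3492.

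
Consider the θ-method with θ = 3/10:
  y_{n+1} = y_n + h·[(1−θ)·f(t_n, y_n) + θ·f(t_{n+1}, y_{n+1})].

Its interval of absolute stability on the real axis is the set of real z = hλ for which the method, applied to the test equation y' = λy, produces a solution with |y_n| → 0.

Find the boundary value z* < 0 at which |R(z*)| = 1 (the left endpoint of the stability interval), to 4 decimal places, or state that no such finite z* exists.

Set f=λy, z=hλ:
  y_{n+1} = y_n + z·[7/10·y_n + 3/10·y_{n+1}] ⇒ (1 − 3/10z)y_{n+1} = (1 + 7/10z)y_n
  so R(z) = (1 + 7/10z)/(1 − 3/10z).

Find x<0 with |R(x)|<1.
x=-1.54: |R|=0.0534
R=−1: 1+7/10x = −1+3/10x ⇒ -2/5x=2 ⇒ x=2/(-2/5)=-5.0000
Confirm numerically:
  x=-4.092: |R|=0.83695 <1
  x=-3.031: |R|=0.58749 <1
  x=-2.287: |R|=0.35638 <1
  x=-5.362: |R|=1.05551 >1
  x=-5.227: |R|=1.03536 >1
Interval (-5.0000, 0).

left endpoint -5.0000.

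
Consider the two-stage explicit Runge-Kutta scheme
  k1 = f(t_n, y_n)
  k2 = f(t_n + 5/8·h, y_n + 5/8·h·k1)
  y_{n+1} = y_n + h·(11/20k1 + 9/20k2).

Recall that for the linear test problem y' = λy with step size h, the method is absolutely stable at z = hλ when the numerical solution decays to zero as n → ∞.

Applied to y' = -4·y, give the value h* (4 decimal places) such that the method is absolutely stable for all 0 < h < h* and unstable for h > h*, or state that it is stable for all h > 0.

(-3.5556,0); λ=-4 ⇒ h* = (32/9)/4 = 0.8889.

Test eqn y'=λy, z=hλ:
  k1=λy_n ⇒ h·k1=z·y_n;  k2=λ(1+5/8z)y_n ⇒ h·k2=z(1+5/8z)y_n
  y_{n+1}/y_n = 1 + 11/20z + 9/20z(1+5/8z) = 1 + z + 9/32z²
  so R(z) = 1 + z + 9/32z².

Find x<0 with |R(x)|<1.
x=-0.55: |R|=0.5351
R=1: x+9/32x²=0 ⇒ x=−32/9=-3.5556; min R=1−1/(4·9/32)=0.1111>−1
Confirm numerically:
  x=-3.098: |R|=0.60133 <1
  x=-2.994: |R|=0.52714 <1
  x=-2.395: |R|=0.21826 <1
  x=-3.748: |R|=1.20286 >1
  x=-3.654: |R|=1.10117 >1
So |R|<1 on (-3.5556, 0).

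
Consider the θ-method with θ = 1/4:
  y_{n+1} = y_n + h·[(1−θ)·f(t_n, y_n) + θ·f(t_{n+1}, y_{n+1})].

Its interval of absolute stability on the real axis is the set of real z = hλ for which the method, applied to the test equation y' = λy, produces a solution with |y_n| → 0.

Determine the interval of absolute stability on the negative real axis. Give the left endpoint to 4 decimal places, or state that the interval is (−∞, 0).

(-4.0000, 0).

Set f=λy, z=hλ:
  y_{n+1} = y_n + z·[3/4·y_n + 1/4·y_{n+1}] ⇒ (1 − 1/4z)y_{n+1} = (1 + 3/4z)y_n
  R(z) = (1 + 3/4z)/(1 − 1/4z).

Solve |R(x)|<1 on ℝ⁻.
x=-1.39: |R|=0.0315
R=−1: 1+3/4x = −1+1/4x ⇒ -1/2x=2 ⇒ x=2/(-1/2)=-4.0000
Confirm numerically:
  x=-3.808: |R|=0.95082 <1
  x=-3.462: |R|=0.85580 <1
  x=-3.412: |R|=0.84134 <1
  x=-4.502: |R|=1.11809 >1
  x=-4.216: |R|=1.05258 >1
  x=-4.165: |R|=1.04042 >1
Interval (-4.0000, 0).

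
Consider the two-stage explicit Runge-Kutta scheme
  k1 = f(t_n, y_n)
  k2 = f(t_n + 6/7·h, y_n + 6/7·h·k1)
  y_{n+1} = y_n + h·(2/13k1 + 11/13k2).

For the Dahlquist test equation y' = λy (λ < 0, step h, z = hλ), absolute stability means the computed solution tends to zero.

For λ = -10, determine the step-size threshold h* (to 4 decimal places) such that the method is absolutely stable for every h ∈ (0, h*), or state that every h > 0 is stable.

With y'=λy (z=hλ):
  k1=λy_n ⇒ h·k1=z·y_n;  k2=λ(1+6/7z)y_n ⇒ h·k2=z(1+6/7z)y_n
  y_{n+1}/y_n = 1 + 2/13z + 11/13z(1+6/7z) = 1 + z + 66/91z²
  ⇒ R(z) = 1 + z + 66/91z².

Need |R(x)|<1, x<0.
x=-0.32: |R|=0.7543
R=1: x+66/91x²=0 ⇒ x=−91/66=-1.3788; min R=1−1/(4·66/91)=0.6553>−1
Confirm numerically:
  x=-1.012: |R|=0.73079 <1
  x=-0.979: |R|=0.71613 <1
  x=-0.966: |R|=0.71079 <1
  x=-0.662: |R|=0.65585 <1
  x=-1.817: |R|=1.57749 >1
  x=-1.707: |R|=1.40634 >1
  x=-1.592: |R|=1.24618 >1
So |R|<1 on (-1.3788, 0).

(-1.3788,0); λ=-10 ⇒ h* = (91/66)/10 = 0.1379.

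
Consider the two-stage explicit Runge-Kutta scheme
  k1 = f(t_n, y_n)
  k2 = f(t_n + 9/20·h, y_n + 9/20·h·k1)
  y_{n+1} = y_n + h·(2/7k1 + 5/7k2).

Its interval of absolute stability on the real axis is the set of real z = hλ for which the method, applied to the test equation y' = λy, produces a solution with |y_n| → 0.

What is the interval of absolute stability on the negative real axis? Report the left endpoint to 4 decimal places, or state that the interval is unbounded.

Test eqn y'=λy, z=hλ:
  k1=λy_n ⇒ h·k1=z·y_n;  k2=λ(1+9/20z)y_n ⇒ h·k2=z(1+9/20z)y_n
  y_{n+1}/y_n = 1 + 2/7z + 5/7z(1+9/20z) = 1 + z + 9/28z²
  so R(z) = 1 + z + 9/28z².

Boundary: |R(x)|=1, x<0.
x=-1.77: |R|=0.2370
R=1: x+9/28x²=0 ⇒ x=−28/9=-3.1111; min R=1−1/(4·9/28)=0.2222>−1
Confirm numerically:
  x=-3.023: |R|=0.91438 <1
  x=-2.895: |R|=0.79890 <1
  x=-2.492: |R|=0.50409 <1
  x=-2.327: |R|=0.41351 <1
  x=-3.621: |R|=1.59346 >1
  x=-3.213: |R|=1.10523 >1
Stable set (-3.1111, 0).

z∈(-3.1111,0).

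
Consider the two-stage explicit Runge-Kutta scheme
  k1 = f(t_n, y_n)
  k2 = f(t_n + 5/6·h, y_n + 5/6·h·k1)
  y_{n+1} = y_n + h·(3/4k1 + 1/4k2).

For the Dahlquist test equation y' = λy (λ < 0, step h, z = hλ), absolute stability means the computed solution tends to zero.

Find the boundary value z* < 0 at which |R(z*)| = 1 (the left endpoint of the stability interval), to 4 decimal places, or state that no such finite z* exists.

Set f=λy, z=hλ:
  k1=λy_n ⇒ h·k1=z·y_n;  k2=λ(1+5/6z)y_n ⇒ h·k2=z(1+5/6z)y_n
  y_{n+1}/y_n = 1 + 3/4z + 1/4z(1+5/6z) = 1 + z + 5/24z²
  R(z) = 1 + z + 5/24z².

Need |R(x)|<1, x<0.
x=-0.41: |R|=0.6250
R=1: x+5/24x²=0 ⇒ x=−24/5=-4.8000; min R=1−1/(4·5/24)=-0.2000>−1
Confirm numerically:
  x=-4.119: |R|=0.41562 <1
  x=-3.258: |R|=0.04663 <1
  x=-2.237: |R|=0.19446 <1
  x=-5.252: |R|=1.49456 >1
  x=-5.227: |R|=1.46499 >1
  x=-4.888: |R|=1.08961 >1
Interval (-4.8000, 0).

z* = -4.8000.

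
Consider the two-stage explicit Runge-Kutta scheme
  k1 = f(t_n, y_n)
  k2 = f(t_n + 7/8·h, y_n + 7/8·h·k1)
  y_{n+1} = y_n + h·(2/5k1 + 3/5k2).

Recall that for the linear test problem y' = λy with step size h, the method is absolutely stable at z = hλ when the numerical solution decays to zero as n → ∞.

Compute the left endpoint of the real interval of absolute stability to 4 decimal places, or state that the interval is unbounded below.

z* = -1.9048.

Set f=λy, z=hλ:
  k1=λy_n ⇒ h·k1=z·y_n;  k2=λ(1+7/8z)y_n ⇒ h·k2=z(1+7/8z)y_n
  y_{n+1}/y_n = 1 + 2/5z + 3/5z(1+7/8z) = 1 + z + 21/40z²
  ⇒ R(z) = 1 + z + 21/40z².

Need |R(x)|<1, x<0.
x=-1.54: |R|=0.7051
R=1: x+21/40x²=0 ⇒ x=−40/21=-1.9048; min R=1−1/(4·21/40)=0.5238>−1
Confirm numerically:
  x=-1.782: |R|=0.88515 <1
  x=-1.622: |R|=0.75921 <1
  x=-1.073: |R|=0.53145 <1
  x=-2.438: |R|=1.68252 >1
  x=-2.215: |R|=1.36077 >1
  x=-2.112: |R|=1.22979 >1
Stable set (-1.9048, 0).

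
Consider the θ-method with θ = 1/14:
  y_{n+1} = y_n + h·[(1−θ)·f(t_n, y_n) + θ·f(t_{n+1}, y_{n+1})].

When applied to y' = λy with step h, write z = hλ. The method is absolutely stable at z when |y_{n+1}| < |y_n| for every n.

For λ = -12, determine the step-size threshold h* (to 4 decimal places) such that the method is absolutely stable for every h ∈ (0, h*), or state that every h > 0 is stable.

On y'=λy, z=hλ:
  y_{n+1} = y_n + z·[13/14·y_n + 1/14·y_{n+1}] ⇒ (1 − 1/14z)y_{n+1} = (1 + 13/14z)y_n
  R(z) = (1 + 13/14z)/(1 − 1/14z).

Solve |R(x)|<1 on ℝ⁻.
x=-0.52: |R|=0.4986
R=−1: 1+13/14x = −1+1/14x ⇒ -6/7x=2 ⇒ x=2/(-6/7)=-2.3333
Confirm numerically:
  x=-2.259: |R|=0.94514 <1
  x=-2.162: |R|=0.87279 <1
  x=-2.131: |R|=0.84948 <1
  x=-2.719: |R|=1.27681 >1
  x=-2.633: |R|=1.21620 >1
So |R|<1 on (-2.3333, 0).

(-2.3333,0); λ=-12 ⇒ h* = (7/3)/12 = 0.1944.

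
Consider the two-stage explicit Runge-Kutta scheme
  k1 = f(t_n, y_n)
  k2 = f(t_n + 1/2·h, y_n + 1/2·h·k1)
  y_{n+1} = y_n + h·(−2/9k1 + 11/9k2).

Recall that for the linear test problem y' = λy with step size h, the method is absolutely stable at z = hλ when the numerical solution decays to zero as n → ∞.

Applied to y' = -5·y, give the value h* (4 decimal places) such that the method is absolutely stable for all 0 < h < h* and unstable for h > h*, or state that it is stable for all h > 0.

(-1.6364,0); λ=-5 ⇒ h* = (18/11)/5 = 0.3273.

Test eqn y'=λy, z=hλ:
  k1=λy_n ⇒ h·k1=z·y_n;  k2=λ(1+1/2z)y_n ⇒ h·k2=z(1+1/2z)y_n
  y_{n+1}/y_n = 1 − 2/9z + 11/9z(1+1/2z) = 1 + z + 11/18z²
  R(z) = 1 + z + 11/18z².

Solve |R(x)|<1 on ℝ⁻.
x=-0.62: |R|=0.6149
R=1: x+11/18x²=0 ⇒ x=−18/11=-1.6364; min R=1−1/(4·11/18)=0.5909>−1
Confirm numerically:
  x=-1.265: |R|=0.71292 <1
  x=-1.002: |R|=0.61156 <1
  x=-0.778: |R|=0.59190 <1
  x=-0.776: |R|=0.59200 <1
  x=-2.199: |R|=1.75609 >1
  x=-1.923: |R|=1.33685 >1
Interval (-1.6364, 0).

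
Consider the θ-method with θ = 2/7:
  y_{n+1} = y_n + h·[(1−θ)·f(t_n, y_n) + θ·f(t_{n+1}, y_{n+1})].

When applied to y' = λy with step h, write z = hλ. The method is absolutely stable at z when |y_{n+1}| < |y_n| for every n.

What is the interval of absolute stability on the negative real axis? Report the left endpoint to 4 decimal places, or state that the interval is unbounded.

Test eqn y'=λy, z=hλ:
  y_{n+1} = y_n + z·[5/7·y_n + 2/7·y_{n+1}] ⇒ (1 − 2/7z)y_{n+1} = (1 + 5/7z)y_n
  R(z) = (1 + 5/7z)/(1 − 2/7z).

Boundary: |R(x)|=1, x<0.
x=-1.46: |R|=0.0302
R=−1: 1+5/7x = −1+2/7x ⇒ -3/7x=2 ⇒ x=2/(-3/7)=-4.6667
Confirm numerically:
  x=-4.173: |R|=0.90349 <1
  x=-3.932: |R|=0.85172 <1
  x=-3.776: |R|=0.81638 <1
  x=-4.952: |R|=1.05064 >1
  x=-4.873: |R|=1.03696 >1
Stable set (-4.6667, 0).

(-4.6667, 0).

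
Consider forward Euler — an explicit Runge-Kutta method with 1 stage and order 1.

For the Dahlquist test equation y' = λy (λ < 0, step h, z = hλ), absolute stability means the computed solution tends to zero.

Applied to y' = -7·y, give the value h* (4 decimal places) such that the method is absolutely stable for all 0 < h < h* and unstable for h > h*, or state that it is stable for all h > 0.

(-2.0000,0); λ=-7 ⇒ h* = 0.2857.

With y'=λy (z=hλ):
  order 1, 1-stage ⇒ R(z)=1+z
  (e.g. R(-1.06)=-0.06000, |R|=0.06000)

Boundary: |R(x)|=1, x<0.
x=-1.06: |R|=0.0600
|R(-1.46)|=0.4600 |R(-1.29)|=0.2900 |R(-1.07)|=0.0700
Bisect:
  x_lo=-2.4470 |R|=1.4470  x_hi=-0.0640 |R|=0.9360
  mid=-1.25547 |R|=0.25547 →hi
  mid=-1.85123 |R|=0.85123 →hi
  mid=-2.14910 |R|=1.14910 →lo
  mid=-2.00017 |R|=1.00017 →lo
  mid=-1.92570 |R|=0.92570 →hi
  mid=-1.96293 |R|=0.96293 →hi
  mid=-1.98155 |R|=0.98155 →hi
  mid=-1.99086 |R|=0.99086 →hi
  mid=-1.99551 |R|=0.99551 →hi
  ...
  [-2.00002,-1.99987] ⇒ x*=-2.0000
Interval (-2.0000, 0).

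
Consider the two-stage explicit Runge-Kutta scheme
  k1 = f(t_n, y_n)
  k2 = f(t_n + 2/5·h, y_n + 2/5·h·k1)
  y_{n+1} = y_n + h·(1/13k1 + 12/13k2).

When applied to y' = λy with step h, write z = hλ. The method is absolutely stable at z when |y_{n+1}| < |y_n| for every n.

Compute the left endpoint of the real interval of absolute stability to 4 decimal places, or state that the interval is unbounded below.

On y'=λy, z=hλ:
  k1=λy_n ⇒ h·k1=z·y_n;  k2=λ(1+2/5z)y_n ⇒ h·k2=z(1+2/5z)y_n
  y_{n+1}/y_n = 1 + 1/13z + 12/13z(1+2/5z) = 1 + z + 24/65z²
  so R(z) = 1 + z + 24/65z².

Boundary: |R(x)|=1, x<0.
x=-1.58: |R|=0.3417
R=1: x+24/65x²=0 ⇒ x=−65/24=-2.7083; min R=1−1/(4·24/65)=0.3229>−1
Confirm numerically:
  x=-2.159: |R|=0.56209 <1
  x=-2.067: |R|=0.51053 <1
  x=-1.802: |R|=0.39697 <1
  x=-1.287: |R|=0.32458 <1
  x=-3.076: |R|=1.41758 >1
  x=-3.054: |R|=1.38978 >1
  x=-2.887: |R|=1.19045 >1
So |R|<1 on (-2.7083, 0).

left endpoint -2.7083.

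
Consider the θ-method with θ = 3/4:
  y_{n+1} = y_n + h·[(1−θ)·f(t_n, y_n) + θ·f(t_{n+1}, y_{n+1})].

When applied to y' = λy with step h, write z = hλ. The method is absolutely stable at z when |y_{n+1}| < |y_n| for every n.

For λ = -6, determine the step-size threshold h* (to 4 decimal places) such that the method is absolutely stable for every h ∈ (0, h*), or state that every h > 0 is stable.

unbounded; (−∞, 0). Any h>0 works for λ=-6.

Test eqn y'=λy, z=hλ:
  y_{n+1} = y_n + z·[1/4·y_n + 3/4·y_{n+1}] ⇒ (1 − 3/4z)y_{n+1} = (1 + 1/4z)y_n
  ⇒ R(z) = (1 + 1/4z)/(1 − 3/4z).

Need |R(x)|<1, x<0.
x=-1.07: |R|=0.4064
x=-2: |R|=0.2000
x=-10: |R|=0.1765
x=-100: |R|=0.3158
θ=3/4≥1/2 ⇒ |1+1/4x|<|1−3/4x| ∀x<0 ⇒ unbounded interval.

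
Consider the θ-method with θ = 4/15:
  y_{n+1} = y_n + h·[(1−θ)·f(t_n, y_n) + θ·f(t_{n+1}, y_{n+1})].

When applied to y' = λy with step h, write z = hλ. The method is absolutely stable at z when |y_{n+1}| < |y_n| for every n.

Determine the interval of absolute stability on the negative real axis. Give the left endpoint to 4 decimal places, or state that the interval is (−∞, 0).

(-4.2857, 0).

On y'=λy, z=hλ:
  y_{n+1} = y_n + z·[11/15·y_n + 4/15·y_{n+1}] ⇒ (1 − 4/15z)y_{n+1} = (1 + 11/15z)y_n
  so R(z) = (1 + 11/15z)/(1 − 4/15z).

Boundary: |R(x)|=1, x<0.
x=-1.27: |R|=0.0513
R=−1: 1+11/15x = −1+4/15x ⇒ -7/15x=2 ⇒ x=2/(-7/15)=-4.2857
Confirm numerically:
  x=-4.050: |R|=0.94712 <1
  x=-3.975: |R|=0.92961 <1
  x=-2.235: |R|=0.40038 <1
  x=-4.650: |R|=1.07589 >1
  x=-4.615: |R|=1.06889 >1
  x=-4.308: |R|=1.00484 >1
Interval (-4.2857, 0).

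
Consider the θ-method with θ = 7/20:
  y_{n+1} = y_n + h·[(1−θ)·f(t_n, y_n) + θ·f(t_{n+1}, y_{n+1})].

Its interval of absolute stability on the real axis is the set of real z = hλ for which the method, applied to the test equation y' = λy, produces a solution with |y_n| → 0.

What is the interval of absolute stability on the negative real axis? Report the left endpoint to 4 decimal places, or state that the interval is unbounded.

(-6.6667, 0).

With y'=λy (z=hλ):
  y_{n+1} = y_n + z·[13/20·y_n + 7/20·y_{n+1}] ⇒ (1 − 7/20z)y_{n+1} = (1 + 13/20z)y_n
  ⇒ R(z) = (1 + 13/20z)/(1 − 7/20z).

Boundary: |R(x)|=1, x<0.
x=-0.74: |R|=0.4122
R=−1: 1+13/20x = −1+7/20x ⇒ -3/10x=2 ⇒ x=2/(-3/10)=-6.6667
Confirm numerically:
  x=-5.626: |R|=0.89485 <1
  x=-3.451: |R|=0.56306 <1
  x=-2.862: |R|=0.42978 <1
  x=-7.131: |R|=1.03985 >1
  x=-6.849: |R|=1.01610 >1
So |R|<1 on (-6.6667, 0).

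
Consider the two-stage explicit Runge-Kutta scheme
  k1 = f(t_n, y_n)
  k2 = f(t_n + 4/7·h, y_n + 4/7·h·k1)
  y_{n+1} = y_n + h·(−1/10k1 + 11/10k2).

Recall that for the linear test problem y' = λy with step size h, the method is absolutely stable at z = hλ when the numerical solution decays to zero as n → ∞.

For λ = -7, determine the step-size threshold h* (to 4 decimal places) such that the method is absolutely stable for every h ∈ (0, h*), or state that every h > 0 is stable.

(-1.5909,0); λ=-7 ⇒ h* = (35/22)/7 = 0.2273.

Test eqn y'=λy, z=hλ:
  k1=λy_n ⇒ h·k1=z·y_n;  k2=λ(1+4/7z)y_n ⇒ h·k2=z(1+4/7z)y_n
  y_{n+1}/y_n = 1 − 1/10z + 11/10z(1+4/7z) = 1 + z + 22/35z²
  Hence R(z) = 1 + z + 22/35z².

Find x<0 with |R(x)|<1.
x=-0.65: |R|=0.6156
R=1: x+22/35x²=0 ⇒ x=−35/22=-1.5909; min R=1−1/(4·22/35)=0.6023>−1
Confirm numerically:
  x=-0.965: |R|=0.62034 <1
  x=-0.893: |R|=0.60825 <1
  x=-0.641: |R|=0.61727 <1
  x=-1.805: |R|=1.24290 >1
  x=-1.680: |R|=1.09408 >1
  x=-1.644: |R|=1.05486 >1
So |R|<1 on (-1.5909, 0).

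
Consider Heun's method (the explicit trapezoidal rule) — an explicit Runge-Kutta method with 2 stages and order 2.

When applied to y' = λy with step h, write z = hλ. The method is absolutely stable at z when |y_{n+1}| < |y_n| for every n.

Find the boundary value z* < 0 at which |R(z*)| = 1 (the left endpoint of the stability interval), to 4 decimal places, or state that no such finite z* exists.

left endpoint -2.0000.

Test eqn y'=λy, z=hλ:
  order 2, 2-stage ⇒ R(z)=1+z+z^2/2
  (e.g. R(-0.3)=0.74500, |R|=0.74500)

Solve |R(x)|<1 on ℝ⁻.
x=-0.3: |R|=0.7450
|R(-2.37)|=1.4385 |R(-1.15)|=0.5112 |R(-1)|=0.5000
Bisect:
  x_lo=-2.4727 |R|=1.5844  x_hi=-0.2654 |R|=0.7699
  mid=-1.36901 |R|=0.56809 →hi
  mid=-1.92084 |R|=0.92398 →hi
  mid=-2.19676 |R|=1.21611 →lo
  mid=-2.05880 |R|=1.06053 →lo
  mid=-1.98982 |R|=0.98987 →hi
  mid=-2.02431 |R|=1.02461 →lo
  mid=-2.00707 |R|=1.00709 →lo
  mid=-1.99844 |R|=0.99845 →hi
  ...
  [-2.00006,-1.99993] ⇒ x*=-2.0000
So |R|<1 on (-2.0000, 0).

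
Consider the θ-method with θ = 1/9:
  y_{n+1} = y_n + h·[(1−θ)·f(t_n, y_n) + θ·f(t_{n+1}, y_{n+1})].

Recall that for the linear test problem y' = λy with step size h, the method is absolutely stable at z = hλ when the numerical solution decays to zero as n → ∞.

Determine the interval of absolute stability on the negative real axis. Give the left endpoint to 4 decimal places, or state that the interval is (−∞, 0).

With y'=λy (z=hλ):
  y_{n+1} = y_n + z·[8/9·y_n + 1/9·y_{n+1}] ⇒ (1 − 1/9z)y_{n+1} = (1 + 8/9z)y_n
  ⇒ R(z) = (1 + 8/9z)/(1 − 1/9z).

Find x<0 with |R(x)|<1.
x=-1.64: |R|=0.3872
R=−1: 1+8/9x = −1+1/9x ⇒ -7/9x=2 ⇒ x=2/(-7/9)=-2.5714
Confirm numerically:
  x=-1.971: |R|=0.61690 <1
  x=-1.966: |R|=0.61353 <1
  x=-1.073: |R|=0.04130 <1
  x=-2.973: |R|=1.23478 >1
  x=-2.674: |R|=1.06150 >1
So |R|<1 on (-2.5714, 0).

z∈(-2.5714,0).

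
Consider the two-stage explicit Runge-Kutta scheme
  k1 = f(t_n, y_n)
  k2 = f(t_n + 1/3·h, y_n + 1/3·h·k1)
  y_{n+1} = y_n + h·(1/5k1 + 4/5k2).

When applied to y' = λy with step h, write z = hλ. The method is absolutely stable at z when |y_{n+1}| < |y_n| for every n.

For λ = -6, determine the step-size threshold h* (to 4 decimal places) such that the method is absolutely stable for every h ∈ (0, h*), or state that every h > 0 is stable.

(-3.7500,0); λ=-6 ⇒ h* = (15/4)/6 = 0.6250.

Test eqn y'=λy, z=hλ:
  k1=λy_n ⇒ h·k1=z·y_n;  k2=λ(1+1/3z)y_n ⇒ h·k2=z(1+1/3z)y_n
  y_{n+1}/y_n = 1 + 1/5z + 4/5z(1+1/3z) = 1 + z + 4/15z²
  so R(z) = 1 + z + 4/15z².

Solve |R(x)|<1 on ℝ⁻.
x=-1.31: |R|=0.1476
R=1: x+4/15x²=0 ⇒ x=−15/4=-3.7500; min R=1−1/(4·4/15)=0.0625>−1
Confirm numerically:
  x=-3.362: |R|=0.65215 <1
  x=-3.174: |R|=0.51247 <1
  x=-1.585: |R|=0.08493 <1
  x=-1.583: |R|=0.08524 <1
  x=-4.156: |R|=1.44996 >1
  x=-4.083: |R|=1.36257 >1
Interval (-3.7500, 0).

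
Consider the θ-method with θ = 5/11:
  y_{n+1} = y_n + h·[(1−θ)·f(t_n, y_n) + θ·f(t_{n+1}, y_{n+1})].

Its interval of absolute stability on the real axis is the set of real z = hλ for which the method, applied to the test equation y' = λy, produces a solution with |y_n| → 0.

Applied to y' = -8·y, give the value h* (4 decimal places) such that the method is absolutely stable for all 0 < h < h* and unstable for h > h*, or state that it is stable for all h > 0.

With y'=λy (z=hλ):
  y_{n+1} = y_n + z·[6/11·y_n + 5/11·y_{n+1}] ⇒ (1 − 5/11z)y_{n+1} = (1 + 6/11z)y_n
  ⇒ R(z) = (1 + 6/11z)/(1 − 5/11z).

Boundary: |R(x)|=1, x<0.
x=-1.35: |R|=0.1634
R=−1: 1+6/11x = −1+5/11x ⇒ -1/11x=2 ⇒ x=2/(-1/11)=-22.0000
Confirm numerically:
  x=-17.704: |R|=0.95683 <1
  x=-12.123: |R|=0.86208 <1
  x=-11.512: |R|=0.84702 <1
  x=-22.566: |R|=1.00457 >1
  x=-22.329: |R|=1.00268 >1
  x=-22.192: |R|=1.00157 >1
So |R|<1 on (-22.0000, 0).

(-22.0000,0); λ=-8 ⇒ h* = (22)/8 = 2.7500.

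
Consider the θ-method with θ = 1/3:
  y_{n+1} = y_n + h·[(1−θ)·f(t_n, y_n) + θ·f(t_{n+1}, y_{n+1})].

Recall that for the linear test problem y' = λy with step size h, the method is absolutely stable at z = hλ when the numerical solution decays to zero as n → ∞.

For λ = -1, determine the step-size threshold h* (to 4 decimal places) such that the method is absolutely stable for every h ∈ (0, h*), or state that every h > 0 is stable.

(-6.0000,0); λ=-1 ⇒ h* = (6)/1 = 6.0000.

Test eqn y'=λy, z=hλ:
  y_{n+1} = y_n + z·[2/3·y_n + 1/3·y_{n+1}] ⇒ (1 − 1/3z)y_{n+1} = (1 + 2/3z)y_n
  R(z) = (1 + 2/3z)/(1 − 1/3z).

Boundary: |R(x)|=1, x<0.
x=-1.2: |R|=0.1429
R=−1: 1+2/3x = −1+1/3x ⇒ -1/3x=2 ⇒ x=2/(-1/3)=-6.0000
Confirm numerically:
  x=-5.938: |R|=0.99306 <1
  x=-3.615: |R|=0.63946 <1
  x=-2.920: |R|=0.47973 <1
  x=-2.487: |R|=0.35976 <1
  x=-6.461: |R|=1.04873 >1
  x=-6.113: |R|=1.01240 >1
  x=-6.101: |R|=1.01110 >1
Stable set (-6.0000, 0).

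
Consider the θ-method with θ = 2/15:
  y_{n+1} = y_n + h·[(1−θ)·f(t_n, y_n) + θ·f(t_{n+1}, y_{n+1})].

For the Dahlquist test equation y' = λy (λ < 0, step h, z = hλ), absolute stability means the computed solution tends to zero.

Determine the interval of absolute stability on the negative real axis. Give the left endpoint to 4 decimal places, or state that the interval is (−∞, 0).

(-2.7273, 0).

Test eqn y'=λy, z=hλ:
  y_{n+1} = y_n + z·[13/15·y_n + 2/15·y_{n+1}] ⇒ (1 − 2/15z)y_{n+1} = (1 + 13/15z)y_n
  so R(z) = (1 + 13/15z)/(1 − 2/15z).

Find x<0 with |R(x)|<1.
x=-0.99: |R|=0.1254
R=−1: 1+13/15x = −1+2/15x ⇒ -11/15x=2 ⇒ x=2/(-11/15)=-2.7273
Confirm numerically:
  x=-2.668: |R|=0.96794 <1
  x=-2.558: |R|=0.90744 <1
  x=-1.997: |R|=0.57708 <1
  x=-1.769: |R|=0.43138 <1
  x=-3.325: |R|=1.30370 >1
  x=-3.024: |R|=1.15507 >1
Stable set (-2.7273, 0).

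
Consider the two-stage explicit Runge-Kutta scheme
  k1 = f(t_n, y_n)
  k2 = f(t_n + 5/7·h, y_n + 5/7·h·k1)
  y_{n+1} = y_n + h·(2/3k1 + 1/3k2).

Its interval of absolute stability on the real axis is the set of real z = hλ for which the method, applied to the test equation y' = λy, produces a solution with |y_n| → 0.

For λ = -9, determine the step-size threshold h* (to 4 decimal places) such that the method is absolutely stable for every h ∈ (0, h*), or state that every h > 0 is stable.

(-4.2000,0); λ=-9 ⇒ h* = (21/5)/9 = 0.4667.

On y'=λy, z=hλ:
  k1=λy_n ⇒ h·k1=z·y_n;  k2=λ(1+5/7z)y_n ⇒ h·k2=z(1+5/7z)y_n
  y_{n+1}/y_n = 1 + 2/3z + 1/3z(1+5/7z) = 1 + z + 5/21z²
  Hence R(z) = 1 + z + 5/21z².

Find x<0 with |R(x)|<1.
x=-0.56: |R|=0.5147
R=1: x+5/21x²=0 ⇒ x=−21/5=-4.2000; min R=1−1/(4·5/21)=-0.0500>−1
Confirm numerically:
  x=-3.891: |R|=0.71373 <1
  x=-3.282: |R|=0.28265 <1
  x=-3.207: |R|=0.24177 <1
  x=-4.582: |R|=1.41674 >1
  x=-4.411: |R|=1.22160 >1
  x=-4.340: |R|=1.14467 >1
Interval (-4.2000, 0).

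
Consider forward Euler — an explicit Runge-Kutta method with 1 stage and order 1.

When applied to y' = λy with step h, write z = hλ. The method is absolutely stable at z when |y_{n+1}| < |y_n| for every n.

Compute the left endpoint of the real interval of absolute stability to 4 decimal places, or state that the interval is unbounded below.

Set f=λy, z=hλ:
  order 1, 1-stage ⇒ R(z)=1+z
  (e.g. R(-0.68)=0.32000, |R|=0.32000)

Boundary: |R(x)|=1, x<0.
x=-0.68: |R|=0.3200
|R(-1.79)|=0.7900 |R(-1.2)|=0.2000 |R(-0.89)|=0.1100
Bisect:
  x_lo=-2.6482 |R|=1.6482  x_hi=-0.1838 |R|=0.8162
  mid=-1.41597 |R|=0.41597 →hi
  mid=-2.03207 |R|=1.03207 →lo
  mid=-1.72402 |R|=0.72402 →hi
  mid=-1.87804 |R|=0.87804 →hi
  mid=-1.95506 |R|=0.95506 →hi
  mid=-1.99356 |R|=0.99356 →hi
  mid=-2.01282 |R|=1.01282 →lo
  ...
  [-2.00003,-1.99988] ⇒ x*=-2.0000
Stable set (-2.0000, 0).

z* = -2.0000.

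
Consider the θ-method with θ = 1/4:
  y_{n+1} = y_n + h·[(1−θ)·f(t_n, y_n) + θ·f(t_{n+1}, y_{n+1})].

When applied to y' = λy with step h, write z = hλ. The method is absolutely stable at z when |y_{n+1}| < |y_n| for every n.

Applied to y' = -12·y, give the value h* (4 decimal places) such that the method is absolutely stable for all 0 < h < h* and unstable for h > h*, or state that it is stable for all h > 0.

On y'=λy, z=hλ:
  y_{n+1} = y_n + z·[3/4·y_n + 1/4·y_{n+1}] ⇒ (1 − 1/4z)y_{n+1} = (1 + 3/4z)y_n
  so R(z) = (1 + 3/4z)/(1 − 1/4z).

Need |R(x)|<1, x<0.
x=-1.37: |R|=0.0205
R=−1: 1+3/4x = −1+1/4x ⇒ -1/2x=2 ⇒ x=2/(-1/2)=-4.0000
Confirm numerically:
  x=-3.878: |R|=0.96903 <1
  x=-3.066: |R|=0.73564 <1
  x=-1.993: |R|=0.33022 <1
  x=-4.584: |R|=1.13607 >1
  x=-4.345: |R|=1.08268 >1
Interval (-4.0000, 0).

(-4.0000,0); λ=-12 ⇒ h* = (4)/12 = 0.3333.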